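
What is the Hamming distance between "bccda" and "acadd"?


Comparing "bccda" and "acadd" position by position:
  Position 0: 'b' vs 'a' => differ
  Position 1: 'c' vs 'c' => same
  Position 2: 'c' vs 'a' => differ
  Position 3: 'd' vs 'd' => same
  Position 4: 'a' vs 'd' => differ
Total differences (Hamming distance): 3

3


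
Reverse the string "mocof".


Input: mocof
Reading characters right to left:
  Position 4: 'f'
  Position 3: 'o'
  Position 2: 'c'
  Position 1: 'o'
  Position 0: 'm'
Reversed: focom

focom


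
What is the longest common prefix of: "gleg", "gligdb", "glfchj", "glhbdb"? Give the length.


Words: gleg, gligdb, glfchj, glhbdb
  Position 0: all 'g' => match
  Position 1: all 'l' => match
  Position 2: ('e', 'i', 'f', 'h') => mismatch, stop
LCP = "gl" (length 2)

2


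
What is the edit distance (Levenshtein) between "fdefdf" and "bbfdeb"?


Computing edit distance: "fdefdf" -> "bbfdeb"
DP table:
           b    b    f    d    e    b
      0    1    2    3    4    5    6
  f   1    1    2    2    3    4    5
  d   2    2    2    3    2    3    4
  e   3    3    3    3    3    2    3
  f   4    4    4    3    4    3    3
  d   5    5    5    4    3    4    4
  f   6    6    6    5    4    4    5
Edit distance = dp[6][6] = 5

5


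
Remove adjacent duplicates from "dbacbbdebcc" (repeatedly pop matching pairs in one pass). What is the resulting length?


Input: dbacbbdebcc
Stack-based adjacent duplicate removal:
  Read 'd': push. Stack: d
  Read 'b': push. Stack: db
  Read 'a': push. Stack: dba
  Read 'c': push. Stack: dbac
  Read 'b': push. Stack: dbacb
  Read 'b': matches stack top 'b' => pop. Stack: dbac
  Read 'd': push. Stack: dbacd
  Read 'e': push. Stack: dbacde
  Read 'b': push. Stack: dbacdeb
  Read 'c': push. Stack: dbacdebc
  Read 'c': matches stack top 'c' => pop. Stack: dbacdeb
Final stack: "dbacdeb" (length 7)

7


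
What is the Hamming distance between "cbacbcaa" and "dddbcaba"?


Comparing "cbacbcaa" and "dddbcaba" position by position:
  Position 0: 'c' vs 'd' => differ
  Position 1: 'b' vs 'd' => differ
  Position 2: 'a' vs 'd' => differ
  Position 3: 'c' vs 'b' => differ
  Position 4: 'b' vs 'c' => differ
  Position 5: 'c' vs 'a' => differ
  Position 6: 'a' vs 'b' => differ
  Position 7: 'a' vs 'a' => same
Total differences (Hamming distance): 7

7


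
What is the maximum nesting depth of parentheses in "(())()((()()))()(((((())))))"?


Input: "(())()((()()))()(((((())))))"
Tracking depth:
  Position 0 '(': depth becomes 1
  Position 1 '(': depth becomes 2
  Position 2 ')': depth becomes 1
  Position 3 ')': depth becomes 0
  Position 4 '(': depth becomes 1
  Position 5 ')': depth becomes 0
  Position 6 '(': depth becomes 1
  Position 7 '(': depth becomes 2
  Position 8 '(': depth becomes 3
  Position 9 ')': depth becomes 2
  Position 10 '(': depth becomes 3
  Position 11 ')': depth becomes 2
  Position 12 ')': depth becomes 1
  Position 13 ')': depth becomes 0
  Position 14 '(': depth becomes 1
  Position 15 ')': depth becomes 0
  Position 16 '(': depth becomes 1
  Position 17 '(': depth becomes 2
  Position 18 '(': depth becomes 3
  Position 19 '(': depth becomes 4
  Position 20 '(': depth becomes 5
  Position 21 '(': depth becomes 6
  Position 22 ')': depth becomes 5
  Position 23 ')': depth becomes 4
  Position 24 ')': depth becomes 3
  Position 25 ')': depth becomes 2
  Position 26 ')': depth becomes 1
  Position 27 ')': depth becomes 0
Maximum depth reached: 6

6


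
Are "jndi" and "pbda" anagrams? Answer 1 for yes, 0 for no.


Strings: "jndi", "pbda"
Sorted first:  dijn
Sorted second: abdp
Differ at position 0: 'd' vs 'a' => not anagrams

0


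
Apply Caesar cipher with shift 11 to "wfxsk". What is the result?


Caesar cipher: shift "wfxsk" by 11
  'w' (pos 22) + 11 = pos 7 = 'h'
  'f' (pos 5) + 11 = pos 16 = 'q'
  'x' (pos 23) + 11 = pos 8 = 'i'
  's' (pos 18) + 11 = pos 3 = 'd'
  'k' (pos 10) + 11 = pos 21 = 'v'
Result: hqidv

hqidv


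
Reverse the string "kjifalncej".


Input: kjifalncej
Reading characters right to left:
  Position 9: 'j'
  Position 8: 'e'
  Position 7: 'c'
  Position 6: 'n'
  Position 5: 'l'
  Position 4: 'a'
  Position 3: 'f'
  Position 2: 'i'
  Position 1: 'j'
  Position 0: 'k'
Reversed: jecnlafijk

jecnlafijk


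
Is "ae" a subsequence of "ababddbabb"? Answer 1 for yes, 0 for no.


Check if "ae" is a subsequence of "ababddbabb"
Greedy scan:
  Position 0 ('a'): matches sub[0] = 'a'
  Position 1 ('b'): no match needed
  Position 2 ('a'): no match needed
  Position 3 ('b'): no match needed
  Position 4 ('d'): no match needed
  Position 5 ('d'): no match needed
  Position 6 ('b'): no match needed
  Position 7 ('a'): no match needed
  Position 8 ('b'): no match needed
  Position 9 ('b'): no match needed
Only matched 1/2 characters => not a subsequence

0


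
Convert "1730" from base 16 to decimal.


Input: "1730" in base 16
Positional expansion:
  Digit '1' (value 1) x 16^3 = 4096
  Digit '7' (value 7) x 16^2 = 1792
  Digit '3' (value 3) x 16^1 = 48
  Digit '0' (value 0) x 16^0 = 0
Sum = 5936

5936


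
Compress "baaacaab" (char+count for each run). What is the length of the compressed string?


Input: baaacaab
Runs:
  'b' x 1 => "b1"
  'a' x 3 => "a3"
  'c' x 1 => "c1"
  'a' x 2 => "a2"
  'b' x 1 => "b1"
Compressed: "b1a3c1a2b1"
Compressed length: 10

10


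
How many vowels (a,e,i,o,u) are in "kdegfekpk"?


Input: kdegfekpk
Checking each character:
  'k' at position 0: consonant
  'd' at position 1: consonant
  'e' at position 2: vowel (running total: 1)
  'g' at position 3: consonant
  'f' at position 4: consonant
  'e' at position 5: vowel (running total: 2)
  'k' at position 6: consonant
  'p' at position 7: consonant
  'k' at position 8: consonant
Total vowels: 2

2


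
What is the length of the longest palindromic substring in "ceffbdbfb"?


Input: "ceffbdbfb"
Checking substrings for palindromes:
  [3:8] "fbdbf" (len 5) => palindrome
  [4:7] "bdb" (len 3) => palindrome
  [6:9] "bfb" (len 3) => palindrome
  [2:4] "ff" (len 2) => palindrome
Longest palindromic substring: "fbdbf" with length 5

5


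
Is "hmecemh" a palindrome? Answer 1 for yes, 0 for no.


Input: hmecemh
Reversed: hmecemh
  Compare pos 0 ('h') with pos 6 ('h'): match
  Compare pos 1 ('m') with pos 5 ('m'): match
  Compare pos 2 ('e') with pos 4 ('e'): match
Result: palindrome

1


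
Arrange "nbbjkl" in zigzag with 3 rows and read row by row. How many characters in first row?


Zigzag "nbbjkl" into 3 rows:
Placing characters:
  'n' => row 0
  'b' => row 1
  'b' => row 2
  'j' => row 1
  'k' => row 0
  'l' => row 1
Rows:
  Row 0: "nk"
  Row 1: "bjl"
  Row 2: "b"
First row length: 2

2


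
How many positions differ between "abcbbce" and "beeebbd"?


Comparing "abcbbce" and "beeebbd" position by position:
  Position 0: 'a' vs 'b' => DIFFER
  Position 1: 'b' vs 'e' => DIFFER
  Position 2: 'c' vs 'e' => DIFFER
  Position 3: 'b' vs 'e' => DIFFER
  Position 4: 'b' vs 'b' => same
  Position 5: 'c' vs 'b' => DIFFER
  Position 6: 'e' vs 'd' => DIFFER
Positions that differ: 6

6


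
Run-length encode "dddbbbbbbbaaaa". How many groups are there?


Input: dddbbbbbbbaaaa
Scanning for consecutive runs:
  Group 1: 'd' x 3 (positions 0-2)
  Group 2: 'b' x 7 (positions 3-9)
  Group 3: 'a' x 4 (positions 10-13)
Total groups: 3

3


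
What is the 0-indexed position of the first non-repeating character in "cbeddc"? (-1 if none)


Input: cbeddc
Character frequencies:
  'b': 1
  'c': 2
  'd': 2
  'e': 1
Scanning left to right for freq == 1:
  Position 0 ('c'): freq=2, skip
  Position 1 ('b'): unique! => answer = 1

1


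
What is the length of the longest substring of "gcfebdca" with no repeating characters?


Input: "gcfebdca"
Sliding window (track last position of each char):
  Position 0 ('g'): window [0,0] length 1 -- new best
  Position 1 ('c'): window [0,1] length 2 -- new best
  Position 2 ('f'): window [0,2] length 3 -- new best
  Position 3 ('e'): window [0,3] length 4 -- new best
  Position 4 ('b'): window [0,4] length 5 -- new best
  Position 5 ('d'): window [0,5] length 6 -- new best
  Position 6 ('c'): repeat (last at 1), move window start to 2
  Position 6 ('c'): window [2,6] length 5
  Position 7 ('a'): window [2,7] length 6
Longest substring with no repeats: "gcfebd" with length 6

6


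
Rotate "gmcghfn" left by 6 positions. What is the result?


Input: "gmcghfn", rotate left by 6
First 6 characters: "gmcghf"
Remaining characters: "n"
Concatenate remaining + first: "n" + "gmcghf" = "ngmcghf"

ngmcghf


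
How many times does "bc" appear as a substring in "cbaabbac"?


Searching for "bc" in "cbaabbac"
Scanning each position:
  Position 0: "cb" => no
  Position 1: "ba" => no
  Position 2: "aa" => no
  Position 3: "ab" => no
  Position 4: "bb" => no
  Position 5: "ba" => no
  Position 6: "ac" => no
Total occurrences: 0

0


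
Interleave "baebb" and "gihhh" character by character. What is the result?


Interleaving "baebb" and "gihhh":
  Position 0: 'b' from first, 'g' from second => "bg"
  Position 1: 'a' from first, 'i' from second => "ai"
  Position 2: 'e' from first, 'h' from second => "eh"
  Position 3: 'b' from first, 'h' from second => "bh"
  Position 4: 'b' from first, 'h' from second => "bh"
Result: bgaiehbhbh

bgaiehbhbh


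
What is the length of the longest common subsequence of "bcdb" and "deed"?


LCS of "bcdb" and "deed"
DP table:
           d    e    e    d
      0    0    0    0    0
  b   0    0    0    0    0
  c   0    0    0    0    0
  d   0    1    1    1    1
  b   0    1    1    1    1
LCS length = dp[4][4] = 1

1


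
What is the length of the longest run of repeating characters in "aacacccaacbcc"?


Input: "aacacccaacbcc"
Scanning for longest run:
  Position 1 ('a'): continues run of 'a', length=2
  Position 2 ('c'): new char, reset run to 1
  Position 3 ('a'): new char, reset run to 1
  Position 4 ('c'): new char, reset run to 1
  Position 5 ('c'): continues run of 'c', length=2
  Position 6 ('c'): continues run of 'c', length=3
  Position 7 ('a'): new char, reset run to 1
  Position 8 ('a'): continues run of 'a', length=2
  Position 9 ('c'): new char, reset run to 1
  Position 10 ('b'): new char, reset run to 1
  Position 11 ('c'): new char, reset run to 1
  Position 12 ('c'): continues run of 'c', length=2
Longest run: 'c' with length 3

3


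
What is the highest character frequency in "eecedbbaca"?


Input: eecedbbaca
Character counts:
  'a': 2
  'b': 2
  'c': 2
  'd': 1
  'e': 3
Maximum frequency: 3

3


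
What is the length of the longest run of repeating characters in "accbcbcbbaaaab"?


Input: "accbcbcbbaaaab"
Scanning for longest run:
  Position 1 ('c'): new char, reset run to 1
  Position 2 ('c'): continues run of 'c', length=2
  Position 3 ('b'): new char, reset run to 1
  Position 4 ('c'): new char, reset run to 1
  Position 5 ('b'): new char, reset run to 1
  Position 6 ('c'): new char, reset run to 1
  Position 7 ('b'): new char, reset run to 1
  Position 8 ('b'): continues run of 'b', length=2
  Position 9 ('a'): new char, reset run to 1
  Position 10 ('a'): continues run of 'a', length=2
  Position 11 ('a'): continues run of 'a', length=3
  Position 12 ('a'): continues run of 'a', length=4
  Position 13 ('b'): new char, reset run to 1
Longest run: 'a' with length 4

4


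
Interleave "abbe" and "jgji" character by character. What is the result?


Interleaving "abbe" and "jgji":
  Position 0: 'a' from first, 'j' from second => "aj"
  Position 1: 'b' from first, 'g' from second => "bg"
  Position 2: 'b' from first, 'j' from second => "bj"
  Position 3: 'e' from first, 'i' from second => "ei"
Result: ajbgbjei

ajbgbjei


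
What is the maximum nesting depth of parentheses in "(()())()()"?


Input: "(()())()()"
Tracking depth:
  Position 0 '(': depth becomes 1
  Position 1 '(': depth becomes 2
  Position 2 ')': depth becomes 1
  Position 3 '(': depth becomes 2
  Position 4 ')': depth becomes 1
  Position 5 ')': depth becomes 0
  Position 6 '(': depth becomes 1
  Position 7 ')': depth becomes 0
  Position 8 '(': depth becomes 1
  Position 9 ')': depth becomes 0
Maximum depth reached: 2

2


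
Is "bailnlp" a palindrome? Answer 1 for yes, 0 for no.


Input: bailnlp
Reversed: plnliab
  Compare pos 0 ('b') with pos 6 ('p'): MISMATCH
  Compare pos 1 ('a') with pos 5 ('l'): MISMATCH
  Compare pos 2 ('i') with pos 4 ('n'): MISMATCH
Result: not a palindrome

0


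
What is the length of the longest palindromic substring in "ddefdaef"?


Input: "ddefdaef"
Checking substrings for palindromes:
  [0:2] "dd" (len 2) => palindrome
Longest palindromic substring: "dd" with length 2

2


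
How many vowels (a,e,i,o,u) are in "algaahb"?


Input: algaahb
Checking each character:
  'a' at position 0: vowel (running total: 1)
  'l' at position 1: consonant
  'g' at position 2: consonant
  'a' at position 3: vowel (running total: 2)
  'a' at position 4: vowel (running total: 3)
  'h' at position 5: consonant
  'b' at position 6: consonant
Total vowels: 3

3


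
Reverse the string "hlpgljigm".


Input: hlpgljigm
Reading characters right to left:
  Position 8: 'm'
  Position 7: 'g'
  Position 6: 'i'
  Position 5: 'j'
  Position 4: 'l'
  Position 3: 'g'
  Position 2: 'p'
  Position 1: 'l'
  Position 0: 'h'
Reversed: mgijlgplh

mgijlgplh


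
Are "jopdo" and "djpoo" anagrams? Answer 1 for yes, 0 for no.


Strings: "jopdo", "djpoo"
Sorted first:  djoop
Sorted second: djoop
Sorted forms match => anagrams

1


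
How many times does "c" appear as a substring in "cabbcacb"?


Searching for "c" in "cabbcacb"
Scanning each position:
  Position 0: "c" => MATCH
  Position 1: "a" => no
  Position 2: "b" => no
  Position 3: "b" => no
  Position 4: "c" => MATCH
  Position 5: "a" => no
  Position 6: "c" => MATCH
  Position 7: "b" => no
Total occurrences: 3

3


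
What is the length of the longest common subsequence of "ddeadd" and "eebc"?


LCS of "ddeadd" and "eebc"
DP table:
           e    e    b    c
      0    0    0    0    0
  d   0    0    0    0    0
  d   0    0    0    0    0
  e   0    1    1    1    1
  a   0    1    1    1    1
  d   0    1    1    1    1
  d   0    1    1    1    1
LCS length = dp[6][4] = 1

1


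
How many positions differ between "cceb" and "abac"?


Comparing "cceb" and "abac" position by position:
  Position 0: 'c' vs 'a' => DIFFER
  Position 1: 'c' vs 'b' => DIFFER
  Position 2: 'e' vs 'a' => DIFFER
  Position 3: 'b' vs 'c' => DIFFER
Positions that differ: 4

4


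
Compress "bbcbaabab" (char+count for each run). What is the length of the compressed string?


Input: bbcbaabab
Runs:
  'b' x 2 => "b2"
  'c' x 1 => "c1"
  'b' x 1 => "b1"
  'a' x 2 => "a2"
  'b' x 1 => "b1"
  'a' x 1 => "a1"
  'b' x 1 => "b1"
Compressed: "b2c1b1a2b1a1b1"
Compressed length: 14

14


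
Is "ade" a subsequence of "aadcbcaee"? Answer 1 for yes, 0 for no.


Check if "ade" is a subsequence of "aadcbcaee"
Greedy scan:
  Position 0 ('a'): matches sub[0] = 'a'
  Position 1 ('a'): no match needed
  Position 2 ('d'): matches sub[1] = 'd'
  Position 3 ('c'): no match needed
  Position 4 ('b'): no match needed
  Position 5 ('c'): no match needed
  Position 6 ('a'): no match needed
  Position 7 ('e'): matches sub[2] = 'e'
  Position 8 ('e'): no match needed
All 3 characters matched => is a subsequence

1


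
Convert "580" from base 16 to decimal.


Input: "580" in base 16
Positional expansion:
  Digit '5' (value 5) x 16^2 = 1280
  Digit '8' (value 8) x 16^1 = 128
  Digit '0' (value 0) x 16^0 = 0
Sum = 1408

1408


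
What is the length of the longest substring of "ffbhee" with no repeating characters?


Input: "ffbhee"
Sliding window (track last position of each char):
  Position 0 ('f'): window [0,0] length 1 -- new best
  Position 1 ('f'): repeat (last at 0), move window start to 1
  Position 1 ('f'): window [1,1] length 1
  Position 2 ('b'): window [1,2] length 2 -- new best
  Position 3 ('h'): window [1,3] length 3 -- new best
  Position 4 ('e'): window [1,4] length 4 -- new best
  Position 5 ('e'): repeat (last at 4), move window start to 5
  Position 5 ('e'): window [5,5] length 1
Longest substring with no repeats: "fbhe" with length 4

4


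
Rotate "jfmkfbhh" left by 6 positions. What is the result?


Input: "jfmkfbhh", rotate left by 6
First 6 characters: "jfmkfb"
Remaining characters: "hh"
Concatenate remaining + first: "hh" + "jfmkfb" = "hhjfmkfb"

hhjfmkfb


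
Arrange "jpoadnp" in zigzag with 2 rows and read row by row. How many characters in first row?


Zigzag "jpoadnp" into 2 rows:
Placing characters:
  'j' => row 0
  'p' => row 1
  'o' => row 0
  'a' => row 1
  'd' => row 0
  'n' => row 1
  'p' => row 0
Rows:
  Row 0: "jodp"
  Row 1: "pan"
First row length: 4

4


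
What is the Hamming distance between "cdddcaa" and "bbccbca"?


Comparing "cdddcaa" and "bbccbca" position by position:
  Position 0: 'c' vs 'b' => differ
  Position 1: 'd' vs 'b' => differ
  Position 2: 'd' vs 'c' => differ
  Position 3: 'd' vs 'c' => differ
  Position 4: 'c' vs 'b' => differ
  Position 5: 'a' vs 'c' => differ
  Position 6: 'a' vs 'a' => same
Total differences (Hamming distance): 6

6


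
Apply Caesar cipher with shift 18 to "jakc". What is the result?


Caesar cipher: shift "jakc" by 18
  'j' (pos 9) + 18 = pos 1 = 'b'
  'a' (pos 0) + 18 = pos 18 = 's'
  'k' (pos 10) + 18 = pos 2 = 'c'
  'c' (pos 2) + 18 = pos 20 = 'u'
Result: bscu

bscu


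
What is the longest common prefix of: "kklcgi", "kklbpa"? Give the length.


Words: kklcgi, kklbpa
  Position 0: all 'k' => match
  Position 1: all 'k' => match
  Position 2: all 'l' => match
  Position 3: ('c', 'b') => mismatch, stop
LCP = "kkl" (length 3)

3


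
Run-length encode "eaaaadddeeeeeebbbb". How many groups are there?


Input: eaaaadddeeeeeebbbb
Scanning for consecutive runs:
  Group 1: 'e' x 1 (positions 0-0)
  Group 2: 'a' x 4 (positions 1-4)
  Group 3: 'd' x 3 (positions 5-7)
  Group 4: 'e' x 6 (positions 8-13)
  Group 5: 'b' x 4 (positions 14-17)
Total groups: 5

5


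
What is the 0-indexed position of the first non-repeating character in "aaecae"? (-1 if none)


Input: aaecae
Character frequencies:
  'a': 3
  'c': 1
  'e': 2
Scanning left to right for freq == 1:
  Position 0 ('a'): freq=3, skip
  Position 1 ('a'): freq=3, skip
  Position 2 ('e'): freq=2, skip
  Position 3 ('c'): unique! => answer = 3

3


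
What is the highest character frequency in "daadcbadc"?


Input: daadcbadc
Character counts:
  'a': 3
  'b': 1
  'c': 2
  'd': 3
Maximum frequency: 3

3


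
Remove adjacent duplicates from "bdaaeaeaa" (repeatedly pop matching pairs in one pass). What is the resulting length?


Input: bdaaeaeaa
Stack-based adjacent duplicate removal:
  Read 'b': push. Stack: b
  Read 'd': push. Stack: bd
  Read 'a': push. Stack: bda
  Read 'a': matches stack top 'a' => pop. Stack: bd
  Read 'e': push. Stack: bde
  Read 'a': push. Stack: bdea
  Read 'e': push. Stack: bdeae
  Read 'a': push. Stack: bdeaea
  Read 'a': matches stack top 'a' => pop. Stack: bdeae
Final stack: "bdeae" (length 5)

5


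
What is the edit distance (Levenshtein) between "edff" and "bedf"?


Computing edit distance: "edff" -> "bedf"
DP table:
           b    e    d    f
      0    1    2    3    4
  e   1    1    1    2    3
  d   2    2    2    1    2
  f   3    3    3    2    1
  f   4    4    4    3    2
Edit distance = dp[4][4] = 2

2


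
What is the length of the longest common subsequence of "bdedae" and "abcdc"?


LCS of "bdedae" and "abcdc"
DP table:
           a    b    c    d    c
      0    0    0    0    0    0
  b   0    0    1    1    1    1
  d   0    0    1    1    2    2
  e   0    0    1    1    2    2
  d   0    0    1    1    2    2
  a   0    1    1    1    2    2
  e   0    1    1    1    2    2
LCS length = dp[6][5] = 2

2


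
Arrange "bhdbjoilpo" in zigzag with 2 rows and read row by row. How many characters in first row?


Zigzag "bhdbjoilpo" into 2 rows:
Placing characters:
  'b' => row 0
  'h' => row 1
  'd' => row 0
  'b' => row 1
  'j' => row 0
  'o' => row 1
  'i' => row 0
  'l' => row 1
  'p' => row 0
  'o' => row 1
Rows:
  Row 0: "bdjip"
  Row 1: "hbolo"
First row length: 5

5


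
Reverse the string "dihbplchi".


Input: dihbplchi
Reading characters right to left:
  Position 8: 'i'
  Position 7: 'h'
  Position 6: 'c'
  Position 5: 'l'
  Position 4: 'p'
  Position 3: 'b'
  Position 2: 'h'
  Position 1: 'i'
  Position 0: 'd'
Reversed: ihclpbhid

ihclpbhid


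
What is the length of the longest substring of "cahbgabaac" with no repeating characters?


Input: "cahbgabaac"
Sliding window (track last position of each char):
  Position 0 ('c'): window [0,0] length 1 -- new best
  Position 1 ('a'): window [0,1] length 2 -- new best
  Position 2 ('h'): window [0,2] length 3 -- new best
  Position 3 ('b'): window [0,3] length 4 -- new best
  Position 4 ('g'): window [0,4] length 5 -- new best
  Position 5 ('a'): repeat (last at 1), move window start to 2
  Position 5 ('a'): window [2,5] length 4
  Position 6 ('b'): repeat (last at 3), move window start to 4
  Position 6 ('b'): window [4,6] length 3
  Position 7 ('a'): repeat (last at 5), move window start to 6
  Position 7 ('a'): window [6,7] length 2
  Position 8 ('a'): repeat (last at 7), move window start to 8
  Position 8 ('a'): window [8,8] length 1
  Position 9 ('c'): window [8,9] length 2
Longest substring with no repeats: "cahbg" with length 5

5


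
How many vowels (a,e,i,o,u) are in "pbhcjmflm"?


Input: pbhcjmflm
Checking each character:
  'p' at position 0: consonant
  'b' at position 1: consonant
  'h' at position 2: consonant
  'c' at position 3: consonant
  'j' at position 4: consonant
  'm' at position 5: consonant
  'f' at position 6: consonant
  'l' at position 7: consonant
  'm' at position 8: consonant
Total vowels: 0

0


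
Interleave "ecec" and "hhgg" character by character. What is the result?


Interleaving "ecec" and "hhgg":
  Position 0: 'e' from first, 'h' from second => "eh"
  Position 1: 'c' from first, 'h' from second => "ch"
  Position 2: 'e' from first, 'g' from second => "eg"
  Position 3: 'c' from first, 'g' from second => "cg"
Result: ehchegcg

ehchegcg


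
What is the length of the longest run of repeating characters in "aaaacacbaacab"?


Input: "aaaacacbaacab"
Scanning for longest run:
  Position 1 ('a'): continues run of 'a', length=2
  Position 2 ('a'): continues run of 'a', length=3
  Position 3 ('a'): continues run of 'a', length=4
  Position 4 ('c'): new char, reset run to 1
  Position 5 ('a'): new char, reset run to 1
  Position 6 ('c'): new char, reset run to 1
  Position 7 ('b'): new char, reset run to 1
  Position 8 ('a'): new char, reset run to 1
  Position 9 ('a'): continues run of 'a', length=2
  Position 10 ('c'): new char, reset run to 1
  Position 11 ('a'): new char, reset run to 1
  Position 12 ('b'): new char, reset run to 1
Longest run: 'a' with length 4

4


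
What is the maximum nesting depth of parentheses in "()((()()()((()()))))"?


Input: "()((()()()((()()))))"
Tracking depth:
  Position 0 '(': depth becomes 1
  Position 1 ')': depth becomes 0
  Position 2 '(': depth becomes 1
  Position 3 '(': depth becomes 2
  Position 4 '(': depth becomes 3
  Position 5 ')': depth becomes 2
  Position 6 '(': depth becomes 3
  Position 7 ')': depth becomes 2
  Position 8 '(': depth becomes 3
  Position 9 ')': depth becomes 2
  Position 10 '(': depth becomes 3
  Position 11 '(': depth becomes 4
  Position 12 '(': depth becomes 5
  Position 13 ')': depth becomes 4
  Position 14 '(': depth becomes 5
  Position 15 ')': depth becomes 4
  Position 16 ')': depth becomes 3
  Position 17 ')': depth becomes 2
  Position 18 ')': depth becomes 1
  Position 19 ')': depth becomes 0
Maximum depth reached: 5

5


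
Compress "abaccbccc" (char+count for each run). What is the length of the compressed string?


Input: abaccbccc
Runs:
  'a' x 1 => "a1"
  'b' x 1 => "b1"
  'a' x 1 => "a1"
  'c' x 2 => "c2"
  'b' x 1 => "b1"
  'c' x 3 => "c3"
Compressed: "a1b1a1c2b1c3"
Compressed length: 12

12


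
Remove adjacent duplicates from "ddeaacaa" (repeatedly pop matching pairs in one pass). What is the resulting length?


Input: ddeaacaa
Stack-based adjacent duplicate removal:
  Read 'd': push. Stack: d
  Read 'd': matches stack top 'd' => pop. Stack: (empty)
  Read 'e': push. Stack: e
  Read 'a': push. Stack: ea
  Read 'a': matches stack top 'a' => pop. Stack: e
  Read 'c': push. Stack: ec
  Read 'a': push. Stack: eca
  Read 'a': matches stack top 'a' => pop. Stack: ec
Final stack: "ec" (length 2)

2


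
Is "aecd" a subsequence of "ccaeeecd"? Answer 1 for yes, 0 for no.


Check if "aecd" is a subsequence of "ccaeeecd"
Greedy scan:
  Position 0 ('c'): no match needed
  Position 1 ('c'): no match needed
  Position 2 ('a'): matches sub[0] = 'a'
  Position 3 ('e'): matches sub[1] = 'e'
  Position 4 ('e'): no match needed
  Position 5 ('e'): no match needed
  Position 6 ('c'): matches sub[2] = 'c'
  Position 7 ('d'): matches sub[3] = 'd'
All 4 characters matched => is a subsequence

1


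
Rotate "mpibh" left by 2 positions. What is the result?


Input: "mpibh", rotate left by 2
First 2 characters: "mp"
Remaining characters: "ibh"
Concatenate remaining + first: "ibh" + "mp" = "ibhmp"

ibhmp


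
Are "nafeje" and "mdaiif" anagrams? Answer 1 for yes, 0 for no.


Strings: "nafeje", "mdaiif"
Sorted first:  aeefjn
Sorted second: adfiim
Differ at position 1: 'e' vs 'd' => not anagrams

0


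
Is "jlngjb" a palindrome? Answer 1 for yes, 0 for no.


Input: jlngjb
Reversed: bjgnlj
  Compare pos 0 ('j') with pos 5 ('b'): MISMATCH
  Compare pos 1 ('l') with pos 4 ('j'): MISMATCH
  Compare pos 2 ('n') with pos 3 ('g'): MISMATCH
Result: not a palindrome

0


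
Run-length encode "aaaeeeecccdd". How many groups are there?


Input: aaaeeeecccdd
Scanning for consecutive runs:
  Group 1: 'a' x 3 (positions 0-2)
  Group 2: 'e' x 4 (positions 3-6)
  Group 3: 'c' x 3 (positions 7-9)
  Group 4: 'd' x 2 (positions 10-11)
Total groups: 4

4


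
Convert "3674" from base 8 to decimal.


Input: "3674" in base 8
Positional expansion:
  Digit '3' (value 3) x 8^3 = 1536
  Digit '6' (value 6) x 8^2 = 384
  Digit '7' (value 7) x 8^1 = 56
  Digit '4' (value 4) x 8^0 = 4
Sum = 1980

1980


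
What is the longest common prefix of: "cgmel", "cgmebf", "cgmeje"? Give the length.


Words: cgmel, cgmebf, cgmeje
  Position 0: all 'c' => match
  Position 1: all 'g' => match
  Position 2: all 'm' => match
  Position 3: all 'e' => match
  Position 4: ('l', 'b', 'j') => mismatch, stop
LCP = "cgme" (length 4)

4


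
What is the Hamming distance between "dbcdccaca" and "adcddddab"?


Comparing "dbcdccaca" and "adcddddab" position by position:
  Position 0: 'd' vs 'a' => differ
  Position 1: 'b' vs 'd' => differ
  Position 2: 'c' vs 'c' => same
  Position 3: 'd' vs 'd' => same
  Position 4: 'c' vs 'd' => differ
  Position 5: 'c' vs 'd' => differ
  Position 6: 'a' vs 'd' => differ
  Position 7: 'c' vs 'a' => differ
  Position 8: 'a' vs 'b' => differ
Total differences (Hamming distance): 7

7


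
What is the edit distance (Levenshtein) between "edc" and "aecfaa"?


Computing edit distance: "edc" -> "aecfaa"
DP table:
           a    e    c    f    a    a
      0    1    2    3    4    5    6
  e   1    1    1    2    3    4    5
  d   2    2    2    2    3    4    5
  c   3    3    3    2    3    4    5
Edit distance = dp[3][6] = 5

5


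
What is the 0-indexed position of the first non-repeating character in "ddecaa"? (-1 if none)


Input: ddecaa
Character frequencies:
  'a': 2
  'c': 1
  'd': 2
  'e': 1
Scanning left to right for freq == 1:
  Position 0 ('d'): freq=2, skip
  Position 1 ('d'): freq=2, skip
  Position 2 ('e'): unique! => answer = 2

2


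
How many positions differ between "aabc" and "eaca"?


Comparing "aabc" and "eaca" position by position:
  Position 0: 'a' vs 'e' => DIFFER
  Position 1: 'a' vs 'a' => same
  Position 2: 'b' vs 'c' => DIFFER
  Position 3: 'c' vs 'a' => DIFFER
Positions that differ: 3

3


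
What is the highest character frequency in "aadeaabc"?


Input: aadeaabc
Character counts:
  'a': 4
  'b': 1
  'c': 1
  'd': 1
  'e': 1
Maximum frequency: 4

4


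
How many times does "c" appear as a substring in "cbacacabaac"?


Searching for "c" in "cbacacabaac"
Scanning each position:
  Position 0: "c" => MATCH
  Position 1: "b" => no
  Position 2: "a" => no
  Position 3: "c" => MATCH
  Position 4: "a" => no
  Position 5: "c" => MATCH
  Position 6: "a" => no
  Position 7: "b" => no
  Position 8: "a" => no
  Position 9: "a" => no
  Position 10: "c" => MATCH
Total occurrences: 4

4


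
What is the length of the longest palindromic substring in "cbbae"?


Input: "cbbae"
Checking substrings for palindromes:
  [1:3] "bb" (len 2) => palindrome
Longest palindromic substring: "bb" with length 2

2


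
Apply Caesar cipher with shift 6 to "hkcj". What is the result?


Caesar cipher: shift "hkcj" by 6
  'h' (pos 7) + 6 = pos 13 = 'n'
  'k' (pos 10) + 6 = pos 16 = 'q'
  'c' (pos 2) + 6 = pos 8 = 'i'
  'j' (pos 9) + 6 = pos 15 = 'p'
Result: nqip

nqip


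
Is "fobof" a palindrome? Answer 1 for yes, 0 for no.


Input: fobof
Reversed: fobof
  Compare pos 0 ('f') with pos 4 ('f'): match
  Compare pos 1 ('o') with pos 3 ('o'): match
Result: palindrome

1


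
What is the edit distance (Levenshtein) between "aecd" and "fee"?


Computing edit distance: "aecd" -> "fee"
DP table:
           f    e    e
      0    1    2    3
  a   1    1    2    3
  e   2    2    1    2
  c   3    3    2    2
  d   4    4    3    3
Edit distance = dp[4][3] = 3

3


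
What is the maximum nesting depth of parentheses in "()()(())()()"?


Input: "()()(())()()"
Tracking depth:
  Position 0 '(': depth becomes 1
  Position 1 ')': depth becomes 0
  Position 2 '(': depth becomes 1
  Position 3 ')': depth becomes 0
  Position 4 '(': depth becomes 1
  Position 5 '(': depth becomes 2
  Position 6 ')': depth becomes 1
  Position 7 ')': depth becomes 0
  Position 8 '(': depth becomes 1
  Position 9 ')': depth becomes 0
  Position 10 '(': depth becomes 1
  Position 11 ')': depth becomes 0
Maximum depth reached: 2

2


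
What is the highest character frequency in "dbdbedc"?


Input: dbdbedc
Character counts:
  'b': 2
  'c': 1
  'd': 3
  'e': 1
Maximum frequency: 3

3


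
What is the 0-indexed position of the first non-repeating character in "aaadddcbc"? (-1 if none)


Input: aaadddcbc
Character frequencies:
  'a': 3
  'b': 1
  'c': 2
  'd': 3
Scanning left to right for freq == 1:
  Position 0 ('a'): freq=3, skip
  Position 1 ('a'): freq=3, skip
  Position 2 ('a'): freq=3, skip
  Position 3 ('d'): freq=3, skip
  Position 4 ('d'): freq=3, skip
  Position 5 ('d'): freq=3, skip
  Position 6 ('c'): freq=2, skip
  Position 7 ('b'): unique! => answer = 7

7


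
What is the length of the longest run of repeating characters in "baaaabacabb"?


Input: "baaaabacabb"
Scanning for longest run:
  Position 1 ('a'): new char, reset run to 1
  Position 2 ('a'): continues run of 'a', length=2
  Position 3 ('a'): continues run of 'a', length=3
  Position 4 ('a'): continues run of 'a', length=4
  Position 5 ('b'): new char, reset run to 1
  Position 6 ('a'): new char, reset run to 1
  Position 7 ('c'): new char, reset run to 1
  Position 8 ('a'): new char, reset run to 1
  Position 9 ('b'): new char, reset run to 1
  Position 10 ('b'): continues run of 'b', length=2
Longest run: 'a' with length 4

4


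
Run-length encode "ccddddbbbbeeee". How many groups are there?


Input: ccddddbbbbeeee
Scanning for consecutive runs:
  Group 1: 'c' x 2 (positions 0-1)
  Group 2: 'd' x 4 (positions 2-5)
  Group 3: 'b' x 4 (positions 6-9)
  Group 4: 'e' x 4 (positions 10-13)
Total groups: 4

4


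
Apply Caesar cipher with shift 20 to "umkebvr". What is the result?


Caesar cipher: shift "umkebvr" by 20
  'u' (pos 20) + 20 = pos 14 = 'o'
  'm' (pos 12) + 20 = pos 6 = 'g'
  'k' (pos 10) + 20 = pos 4 = 'e'
  'e' (pos 4) + 20 = pos 24 = 'y'
  'b' (pos 1) + 20 = pos 21 = 'v'
  'v' (pos 21) + 20 = pos 15 = 'p'
  'r' (pos 17) + 20 = pos 11 = 'l'
Result: ogeyvpl

ogeyvpl


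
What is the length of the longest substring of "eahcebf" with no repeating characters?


Input: "eahcebf"
Sliding window (track last position of each char):
  Position 0 ('e'): window [0,0] length 1 -- new best
  Position 1 ('a'): window [0,1] length 2 -- new best
  Position 2 ('h'): window [0,2] length 3 -- new best
  Position 3 ('c'): window [0,3] length 4 -- new best
  Position 4 ('e'): repeat (last at 0), move window start to 1
  Position 4 ('e'): window [1,4] length 4
  Position 5 ('b'): window [1,5] length 5 -- new best
  Position 6 ('f'): window [1,6] length 6 -- new best
Longest substring with no repeats: "ahcebf" with length 6

6


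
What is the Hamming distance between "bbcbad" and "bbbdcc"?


Comparing "bbcbad" and "bbbdcc" position by position:
  Position 0: 'b' vs 'b' => same
  Position 1: 'b' vs 'b' => same
  Position 2: 'c' vs 'b' => differ
  Position 3: 'b' vs 'd' => differ
  Position 4: 'a' vs 'c' => differ
  Position 5: 'd' vs 'c' => differ
Total differences (Hamming distance): 4

4


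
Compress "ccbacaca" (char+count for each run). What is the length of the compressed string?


Input: ccbacaca
Runs:
  'c' x 2 => "c2"
  'b' x 1 => "b1"
  'a' x 1 => "a1"
  'c' x 1 => "c1"
  'a' x 1 => "a1"
  'c' x 1 => "c1"
  'a' x 1 => "a1"
Compressed: "c2b1a1c1a1c1a1"
Compressed length: 14

14


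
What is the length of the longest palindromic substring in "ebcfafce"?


Input: "ebcfafce"
Checking substrings for palindromes:
  [2:7] "cfafc" (len 5) => palindrome
  [3:6] "faf" (len 3) => palindrome
Longest palindromic substring: "cfafc" with length 5

5


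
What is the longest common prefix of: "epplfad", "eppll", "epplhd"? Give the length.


Words: epplfad, eppll, epplhd
  Position 0: all 'e' => match
  Position 1: all 'p' => match
  Position 2: all 'p' => match
  Position 3: all 'l' => match
  Position 4: ('f', 'l', 'h') => mismatch, stop
LCP = "eppl" (length 4)

4


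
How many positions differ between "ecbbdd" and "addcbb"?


Comparing "ecbbdd" and "addcbb" position by position:
  Position 0: 'e' vs 'a' => DIFFER
  Position 1: 'c' vs 'd' => DIFFER
  Position 2: 'b' vs 'd' => DIFFER
  Position 3: 'b' vs 'c' => DIFFER
  Position 4: 'd' vs 'b' => DIFFER
  Position 5: 'd' vs 'b' => DIFFER
Positions that differ: 6

6


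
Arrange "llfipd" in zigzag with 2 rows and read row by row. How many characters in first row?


Zigzag "llfipd" into 2 rows:
Placing characters:
  'l' => row 0
  'l' => row 1
  'f' => row 0
  'i' => row 1
  'p' => row 0
  'd' => row 1
Rows:
  Row 0: "lfp"
  Row 1: "lid"
First row length: 3

3


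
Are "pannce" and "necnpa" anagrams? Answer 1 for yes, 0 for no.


Strings: "pannce", "necnpa"
Sorted first:  acennp
Sorted second: acennp
Sorted forms match => anagrams

1


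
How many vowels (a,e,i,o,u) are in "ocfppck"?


Input: ocfppck
Checking each character:
  'o' at position 0: vowel (running total: 1)
  'c' at position 1: consonant
  'f' at position 2: consonant
  'p' at position 3: consonant
  'p' at position 4: consonant
  'c' at position 5: consonant
  'k' at position 6: consonant
Total vowels: 1

1


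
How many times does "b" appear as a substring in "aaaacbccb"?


Searching for "b" in "aaaacbccb"
Scanning each position:
  Position 0: "a" => no
  Position 1: "a" => no
  Position 2: "a" => no
  Position 3: "a" => no
  Position 4: "c" => no
  Position 5: "b" => MATCH
  Position 6: "c" => no
  Position 7: "c" => no
  Position 8: "b" => MATCH
Total occurrences: 2

2


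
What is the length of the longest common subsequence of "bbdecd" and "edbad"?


LCS of "bbdecd" and "edbad"
DP table:
           e    d    b    a    d
      0    0    0    0    0    0
  b   0    0    0    1    1    1
  b   0    0    0    1    1    1
  d   0    0    1    1    1    2
  e   0    1    1    1    1    2
  c   0    1    1    1    1    2
  d   0    1    2    2    2    2
LCS length = dp[6][5] = 2

2


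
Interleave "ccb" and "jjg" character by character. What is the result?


Interleaving "ccb" and "jjg":
  Position 0: 'c' from first, 'j' from second => "cj"
  Position 1: 'c' from first, 'j' from second => "cj"
  Position 2: 'b' from first, 'g' from second => "bg"
Result: cjcjbg

cjcjbg


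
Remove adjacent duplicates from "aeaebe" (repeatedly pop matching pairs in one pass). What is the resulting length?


Input: aeaebe
Stack-based adjacent duplicate removal:
  Read 'a': push. Stack: a
  Read 'e': push. Stack: ae
  Read 'a': push. Stack: aea
  Read 'e': push. Stack: aeae
  Read 'b': push. Stack: aeaeb
  Read 'e': push. Stack: aeaebe
Final stack: "aeaebe" (length 6)

6


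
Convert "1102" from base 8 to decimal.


Input: "1102" in base 8
Positional expansion:
  Digit '1' (value 1) x 8^3 = 512
  Digit '1' (value 1) x 8^2 = 64
  Digit '0' (value 0) x 8^1 = 0
  Digit '2' (value 2) x 8^0 = 2
Sum = 578

578


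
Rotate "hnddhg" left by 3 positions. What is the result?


Input: "hnddhg", rotate left by 3
First 3 characters: "hnd"
Remaining characters: "dhg"
Concatenate remaining + first: "dhg" + "hnd" = "dhghnd"

dhghnd


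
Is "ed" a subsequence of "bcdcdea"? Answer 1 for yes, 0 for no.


Check if "ed" is a subsequence of "bcdcdea"
Greedy scan:
  Position 0 ('b'): no match needed
  Position 1 ('c'): no match needed
  Position 2 ('d'): no match needed
  Position 3 ('c'): no match needed
  Position 4 ('d'): no match needed
  Position 5 ('e'): matches sub[0] = 'e'
  Position 6 ('a'): no match needed
Only matched 1/2 characters => not a subsequence

0


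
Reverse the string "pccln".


Input: pccln
Reading characters right to left:
  Position 4: 'n'
  Position 3: 'l'
  Position 2: 'c'
  Position 1: 'c'
  Position 0: 'p'
Reversed: nlccp

nlccp


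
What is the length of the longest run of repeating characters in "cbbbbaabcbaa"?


Input: "cbbbbaabcbaa"
Scanning for longest run:
  Position 1 ('b'): new char, reset run to 1
  Position 2 ('b'): continues run of 'b', length=2
  Position 3 ('b'): continues run of 'b', length=3
  Position 4 ('b'): continues run of 'b', length=4
  Position 5 ('a'): new char, reset run to 1
  Position 6 ('a'): continues run of 'a', length=2
  Position 7 ('b'): new char, reset run to 1
  Position 8 ('c'): new char, reset run to 1
  Position 9 ('b'): new char, reset run to 1
  Position 10 ('a'): new char, reset run to 1
  Position 11 ('a'): continues run of 'a', length=2
Longest run: 'b' with length 4

4


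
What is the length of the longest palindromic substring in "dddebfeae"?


Input: "dddebfeae"
Checking substrings for palindromes:
  [0:3] "ddd" (len 3) => palindrome
  [6:9] "eae" (len 3) => palindrome
  [0:2] "dd" (len 2) => palindrome
  [1:3] "dd" (len 2) => palindrome
Longest palindromic substring: "ddd" with length 3

3


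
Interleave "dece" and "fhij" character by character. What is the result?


Interleaving "dece" and "fhij":
  Position 0: 'd' from first, 'f' from second => "df"
  Position 1: 'e' from first, 'h' from second => "eh"
  Position 2: 'c' from first, 'i' from second => "ci"
  Position 3: 'e' from first, 'j' from second => "ej"
Result: dfehciej

dfehciej


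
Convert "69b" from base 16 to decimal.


Input: "69b" in base 16
Positional expansion:
  Digit '6' (value 6) x 16^2 = 1536
  Digit '9' (value 9) x 16^1 = 144
  Digit 'b' (value 11) x 16^0 = 11
Sum = 1691

1691


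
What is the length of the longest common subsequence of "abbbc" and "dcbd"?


LCS of "abbbc" and "dcbd"
DP table:
           d    c    b    d
      0    0    0    0    0
  a   0    0    0    0    0
  b   0    0    0    1    1
  b   0    0    0    1    1
  b   0    0    0    1    1
  c   0    0    1    1    1
LCS length = dp[5][4] = 1

1


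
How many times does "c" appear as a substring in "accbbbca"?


Searching for "c" in "accbbbca"
Scanning each position:
  Position 0: "a" => no
  Position 1: "c" => MATCH
  Position 2: "c" => MATCH
  Position 3: "b" => no
  Position 4: "b" => no
  Position 5: "b" => no
  Position 6: "c" => MATCH
  Position 7: "a" => no
Total occurrences: 3

3
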